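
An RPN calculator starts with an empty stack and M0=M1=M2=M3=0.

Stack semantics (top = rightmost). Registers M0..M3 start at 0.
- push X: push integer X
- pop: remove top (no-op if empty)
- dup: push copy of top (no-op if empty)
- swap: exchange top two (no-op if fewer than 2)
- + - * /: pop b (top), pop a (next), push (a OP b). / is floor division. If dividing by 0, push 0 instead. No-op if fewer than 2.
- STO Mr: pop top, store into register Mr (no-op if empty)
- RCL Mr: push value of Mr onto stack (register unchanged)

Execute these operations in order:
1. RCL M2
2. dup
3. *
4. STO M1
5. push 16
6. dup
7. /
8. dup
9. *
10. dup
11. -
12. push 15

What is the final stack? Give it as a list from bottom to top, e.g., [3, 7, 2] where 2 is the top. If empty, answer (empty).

After op 1 (RCL M2): stack=[0] mem=[0,0,0,0]
After op 2 (dup): stack=[0,0] mem=[0,0,0,0]
After op 3 (*): stack=[0] mem=[0,0,0,0]
After op 4 (STO M1): stack=[empty] mem=[0,0,0,0]
After op 5 (push 16): stack=[16] mem=[0,0,0,0]
After op 6 (dup): stack=[16,16] mem=[0,0,0,0]
After op 7 (/): stack=[1] mem=[0,0,0,0]
After op 8 (dup): stack=[1,1] mem=[0,0,0,0]
After op 9 (*): stack=[1] mem=[0,0,0,0]
After op 10 (dup): stack=[1,1] mem=[0,0,0,0]
After op 11 (-): stack=[0] mem=[0,0,0,0]
After op 12 (push 15): stack=[0,15] mem=[0,0,0,0]

Answer: [0, 15]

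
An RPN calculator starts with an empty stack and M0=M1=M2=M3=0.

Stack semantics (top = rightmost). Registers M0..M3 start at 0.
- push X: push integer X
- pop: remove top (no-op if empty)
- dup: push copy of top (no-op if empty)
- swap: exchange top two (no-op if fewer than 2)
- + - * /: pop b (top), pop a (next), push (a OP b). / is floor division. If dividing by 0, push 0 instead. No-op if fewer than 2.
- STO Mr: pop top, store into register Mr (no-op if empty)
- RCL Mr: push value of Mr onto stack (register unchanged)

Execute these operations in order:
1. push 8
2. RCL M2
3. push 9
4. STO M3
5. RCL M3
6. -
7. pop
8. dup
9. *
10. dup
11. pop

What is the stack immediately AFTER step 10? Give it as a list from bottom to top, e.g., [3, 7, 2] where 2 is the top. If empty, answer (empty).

After op 1 (push 8): stack=[8] mem=[0,0,0,0]
After op 2 (RCL M2): stack=[8,0] mem=[0,0,0,0]
After op 3 (push 9): stack=[8,0,9] mem=[0,0,0,0]
After op 4 (STO M3): stack=[8,0] mem=[0,0,0,9]
After op 5 (RCL M3): stack=[8,0,9] mem=[0,0,0,9]
After op 6 (-): stack=[8,-9] mem=[0,0,0,9]
After op 7 (pop): stack=[8] mem=[0,0,0,9]
After op 8 (dup): stack=[8,8] mem=[0,0,0,9]
After op 9 (*): stack=[64] mem=[0,0,0,9]
After op 10 (dup): stack=[64,64] mem=[0,0,0,9]

[64, 64]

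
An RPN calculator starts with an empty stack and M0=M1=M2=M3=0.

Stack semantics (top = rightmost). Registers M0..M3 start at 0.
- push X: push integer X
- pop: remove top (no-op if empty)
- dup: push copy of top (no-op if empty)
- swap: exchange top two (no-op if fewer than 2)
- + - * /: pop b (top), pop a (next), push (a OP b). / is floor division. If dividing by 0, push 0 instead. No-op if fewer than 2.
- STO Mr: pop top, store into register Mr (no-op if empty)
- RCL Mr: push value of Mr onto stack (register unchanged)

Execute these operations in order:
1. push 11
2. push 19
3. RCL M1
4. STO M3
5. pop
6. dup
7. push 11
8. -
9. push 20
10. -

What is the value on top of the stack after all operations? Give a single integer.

After op 1 (push 11): stack=[11] mem=[0,0,0,0]
After op 2 (push 19): stack=[11,19] mem=[0,0,0,0]
After op 3 (RCL M1): stack=[11,19,0] mem=[0,0,0,0]
After op 4 (STO M3): stack=[11,19] mem=[0,0,0,0]
After op 5 (pop): stack=[11] mem=[0,0,0,0]
After op 6 (dup): stack=[11,11] mem=[0,0,0,0]
After op 7 (push 11): stack=[11,11,11] mem=[0,0,0,0]
After op 8 (-): stack=[11,0] mem=[0,0,0,0]
After op 9 (push 20): stack=[11,0,20] mem=[0,0,0,0]
After op 10 (-): stack=[11,-20] mem=[0,0,0,0]

Answer: -20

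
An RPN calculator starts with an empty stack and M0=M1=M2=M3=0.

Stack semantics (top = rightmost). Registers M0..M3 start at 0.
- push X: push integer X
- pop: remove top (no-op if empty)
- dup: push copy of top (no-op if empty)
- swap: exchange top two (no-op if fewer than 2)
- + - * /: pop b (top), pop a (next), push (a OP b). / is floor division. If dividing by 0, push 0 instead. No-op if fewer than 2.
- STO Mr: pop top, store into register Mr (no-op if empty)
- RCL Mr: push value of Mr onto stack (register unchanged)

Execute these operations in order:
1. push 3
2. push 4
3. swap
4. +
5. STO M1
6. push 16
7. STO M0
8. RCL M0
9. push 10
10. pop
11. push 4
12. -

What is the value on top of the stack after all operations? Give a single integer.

Answer: 12

Derivation:
After op 1 (push 3): stack=[3] mem=[0,0,0,0]
After op 2 (push 4): stack=[3,4] mem=[0,0,0,0]
After op 3 (swap): stack=[4,3] mem=[0,0,0,0]
After op 4 (+): stack=[7] mem=[0,0,0,0]
After op 5 (STO M1): stack=[empty] mem=[0,7,0,0]
After op 6 (push 16): stack=[16] mem=[0,7,0,0]
After op 7 (STO M0): stack=[empty] mem=[16,7,0,0]
After op 8 (RCL M0): stack=[16] mem=[16,7,0,0]
After op 9 (push 10): stack=[16,10] mem=[16,7,0,0]
After op 10 (pop): stack=[16] mem=[16,7,0,0]
After op 11 (push 4): stack=[16,4] mem=[16,7,0,0]
After op 12 (-): stack=[12] mem=[16,7,0,0]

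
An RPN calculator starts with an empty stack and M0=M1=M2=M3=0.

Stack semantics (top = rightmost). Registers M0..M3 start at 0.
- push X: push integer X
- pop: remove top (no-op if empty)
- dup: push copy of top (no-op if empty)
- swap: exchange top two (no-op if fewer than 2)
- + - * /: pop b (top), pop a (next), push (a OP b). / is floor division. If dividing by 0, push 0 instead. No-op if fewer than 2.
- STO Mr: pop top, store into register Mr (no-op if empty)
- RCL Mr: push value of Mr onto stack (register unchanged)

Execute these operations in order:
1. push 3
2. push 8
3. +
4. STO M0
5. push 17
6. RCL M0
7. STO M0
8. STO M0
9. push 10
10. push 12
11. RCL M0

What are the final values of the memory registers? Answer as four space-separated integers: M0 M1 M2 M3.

After op 1 (push 3): stack=[3] mem=[0,0,0,0]
After op 2 (push 8): stack=[3,8] mem=[0,0,0,0]
After op 3 (+): stack=[11] mem=[0,0,0,0]
After op 4 (STO M0): stack=[empty] mem=[11,0,0,0]
After op 5 (push 17): stack=[17] mem=[11,0,0,0]
After op 6 (RCL M0): stack=[17,11] mem=[11,0,0,0]
After op 7 (STO M0): stack=[17] mem=[11,0,0,0]
After op 8 (STO M0): stack=[empty] mem=[17,0,0,0]
After op 9 (push 10): stack=[10] mem=[17,0,0,0]
After op 10 (push 12): stack=[10,12] mem=[17,0,0,0]
After op 11 (RCL M0): stack=[10,12,17] mem=[17,0,0,0]

Answer: 17 0 0 0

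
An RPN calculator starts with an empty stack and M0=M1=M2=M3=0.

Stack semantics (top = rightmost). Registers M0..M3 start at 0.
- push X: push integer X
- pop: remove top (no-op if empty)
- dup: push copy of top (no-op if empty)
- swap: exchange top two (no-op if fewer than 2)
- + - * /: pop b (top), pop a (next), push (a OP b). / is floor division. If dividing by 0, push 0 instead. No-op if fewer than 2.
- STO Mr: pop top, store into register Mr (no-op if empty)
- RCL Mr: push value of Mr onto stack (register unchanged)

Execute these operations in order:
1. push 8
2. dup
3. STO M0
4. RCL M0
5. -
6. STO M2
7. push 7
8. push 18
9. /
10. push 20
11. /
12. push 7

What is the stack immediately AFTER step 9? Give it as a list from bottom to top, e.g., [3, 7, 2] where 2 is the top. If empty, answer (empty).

After op 1 (push 8): stack=[8] mem=[0,0,0,0]
After op 2 (dup): stack=[8,8] mem=[0,0,0,0]
After op 3 (STO M0): stack=[8] mem=[8,0,0,0]
After op 4 (RCL M0): stack=[8,8] mem=[8,0,0,0]
After op 5 (-): stack=[0] mem=[8,0,0,0]
After op 6 (STO M2): stack=[empty] mem=[8,0,0,0]
After op 7 (push 7): stack=[7] mem=[8,0,0,0]
After op 8 (push 18): stack=[7,18] mem=[8,0,0,0]
After op 9 (/): stack=[0] mem=[8,0,0,0]

[0]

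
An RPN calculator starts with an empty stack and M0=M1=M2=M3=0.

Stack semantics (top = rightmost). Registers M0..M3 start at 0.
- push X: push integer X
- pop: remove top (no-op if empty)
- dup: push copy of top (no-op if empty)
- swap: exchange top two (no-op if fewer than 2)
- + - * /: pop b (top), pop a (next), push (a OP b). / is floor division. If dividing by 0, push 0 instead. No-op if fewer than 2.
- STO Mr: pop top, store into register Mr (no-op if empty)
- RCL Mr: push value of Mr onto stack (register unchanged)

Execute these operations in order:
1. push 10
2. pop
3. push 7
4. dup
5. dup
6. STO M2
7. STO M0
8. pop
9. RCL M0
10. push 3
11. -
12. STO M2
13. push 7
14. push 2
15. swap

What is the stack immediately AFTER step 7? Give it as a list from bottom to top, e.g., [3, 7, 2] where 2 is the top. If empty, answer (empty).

After op 1 (push 10): stack=[10] mem=[0,0,0,0]
After op 2 (pop): stack=[empty] mem=[0,0,0,0]
After op 3 (push 7): stack=[7] mem=[0,0,0,0]
After op 4 (dup): stack=[7,7] mem=[0,0,0,0]
After op 5 (dup): stack=[7,7,7] mem=[0,0,0,0]
After op 6 (STO M2): stack=[7,7] mem=[0,0,7,0]
After op 7 (STO M0): stack=[7] mem=[7,0,7,0]

[7]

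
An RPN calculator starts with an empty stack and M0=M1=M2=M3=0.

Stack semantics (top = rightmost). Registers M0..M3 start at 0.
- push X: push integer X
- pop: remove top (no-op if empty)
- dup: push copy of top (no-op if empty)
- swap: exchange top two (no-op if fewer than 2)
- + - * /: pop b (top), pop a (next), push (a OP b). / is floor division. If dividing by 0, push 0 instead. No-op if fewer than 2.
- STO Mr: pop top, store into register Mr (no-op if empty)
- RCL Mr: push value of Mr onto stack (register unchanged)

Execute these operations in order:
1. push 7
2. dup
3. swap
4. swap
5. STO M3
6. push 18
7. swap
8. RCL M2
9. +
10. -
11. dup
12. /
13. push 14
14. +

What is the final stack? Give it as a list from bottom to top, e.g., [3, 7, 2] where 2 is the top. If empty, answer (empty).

After op 1 (push 7): stack=[7] mem=[0,0,0,0]
After op 2 (dup): stack=[7,7] mem=[0,0,0,0]
After op 3 (swap): stack=[7,7] mem=[0,0,0,0]
After op 4 (swap): stack=[7,7] mem=[0,0,0,0]
After op 5 (STO M3): stack=[7] mem=[0,0,0,7]
After op 6 (push 18): stack=[7,18] mem=[0,0,0,7]
After op 7 (swap): stack=[18,7] mem=[0,0,0,7]
After op 8 (RCL M2): stack=[18,7,0] mem=[0,0,0,7]
After op 9 (+): stack=[18,7] mem=[0,0,0,7]
After op 10 (-): stack=[11] mem=[0,0,0,7]
After op 11 (dup): stack=[11,11] mem=[0,0,0,7]
After op 12 (/): stack=[1] mem=[0,0,0,7]
After op 13 (push 14): stack=[1,14] mem=[0,0,0,7]
After op 14 (+): stack=[15] mem=[0,0,0,7]

Answer: [15]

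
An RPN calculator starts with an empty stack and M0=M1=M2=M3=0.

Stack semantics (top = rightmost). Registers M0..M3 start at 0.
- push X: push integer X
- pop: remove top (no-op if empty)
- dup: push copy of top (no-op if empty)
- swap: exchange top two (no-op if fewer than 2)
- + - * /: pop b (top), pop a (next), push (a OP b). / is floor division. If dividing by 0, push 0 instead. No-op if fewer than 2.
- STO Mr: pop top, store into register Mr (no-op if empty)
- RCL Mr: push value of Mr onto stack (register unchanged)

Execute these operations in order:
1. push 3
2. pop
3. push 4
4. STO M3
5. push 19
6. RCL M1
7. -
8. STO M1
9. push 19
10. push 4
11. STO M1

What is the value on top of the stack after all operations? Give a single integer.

After op 1 (push 3): stack=[3] mem=[0,0,0,0]
After op 2 (pop): stack=[empty] mem=[0,0,0,0]
After op 3 (push 4): stack=[4] mem=[0,0,0,0]
After op 4 (STO M3): stack=[empty] mem=[0,0,0,4]
After op 5 (push 19): stack=[19] mem=[0,0,0,4]
After op 6 (RCL M1): stack=[19,0] mem=[0,0,0,4]
After op 7 (-): stack=[19] mem=[0,0,0,4]
After op 8 (STO M1): stack=[empty] mem=[0,19,0,4]
After op 9 (push 19): stack=[19] mem=[0,19,0,4]
After op 10 (push 4): stack=[19,4] mem=[0,19,0,4]
After op 11 (STO M1): stack=[19] mem=[0,4,0,4]

Answer: 19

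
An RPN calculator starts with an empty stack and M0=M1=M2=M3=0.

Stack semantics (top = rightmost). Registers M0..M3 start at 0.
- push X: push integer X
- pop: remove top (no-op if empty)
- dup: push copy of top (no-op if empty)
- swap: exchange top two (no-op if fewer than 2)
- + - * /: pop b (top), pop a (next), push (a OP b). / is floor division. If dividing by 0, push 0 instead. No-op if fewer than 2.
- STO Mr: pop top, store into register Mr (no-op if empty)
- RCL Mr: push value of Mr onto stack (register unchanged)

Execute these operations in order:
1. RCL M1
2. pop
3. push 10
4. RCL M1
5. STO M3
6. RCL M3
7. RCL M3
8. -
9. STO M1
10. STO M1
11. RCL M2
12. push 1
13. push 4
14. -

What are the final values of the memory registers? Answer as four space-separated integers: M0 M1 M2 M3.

Answer: 0 10 0 0

Derivation:
After op 1 (RCL M1): stack=[0] mem=[0,0,0,0]
After op 2 (pop): stack=[empty] mem=[0,0,0,0]
After op 3 (push 10): stack=[10] mem=[0,0,0,0]
After op 4 (RCL M1): stack=[10,0] mem=[0,0,0,0]
After op 5 (STO M3): stack=[10] mem=[0,0,0,0]
After op 6 (RCL M3): stack=[10,0] mem=[0,0,0,0]
After op 7 (RCL M3): stack=[10,0,0] mem=[0,0,0,0]
After op 8 (-): stack=[10,0] mem=[0,0,0,0]
After op 9 (STO M1): stack=[10] mem=[0,0,0,0]
After op 10 (STO M1): stack=[empty] mem=[0,10,0,0]
After op 11 (RCL M2): stack=[0] mem=[0,10,0,0]
After op 12 (push 1): stack=[0,1] mem=[0,10,0,0]
After op 13 (push 4): stack=[0,1,4] mem=[0,10,0,0]
After op 14 (-): stack=[0,-3] mem=[0,10,0,0]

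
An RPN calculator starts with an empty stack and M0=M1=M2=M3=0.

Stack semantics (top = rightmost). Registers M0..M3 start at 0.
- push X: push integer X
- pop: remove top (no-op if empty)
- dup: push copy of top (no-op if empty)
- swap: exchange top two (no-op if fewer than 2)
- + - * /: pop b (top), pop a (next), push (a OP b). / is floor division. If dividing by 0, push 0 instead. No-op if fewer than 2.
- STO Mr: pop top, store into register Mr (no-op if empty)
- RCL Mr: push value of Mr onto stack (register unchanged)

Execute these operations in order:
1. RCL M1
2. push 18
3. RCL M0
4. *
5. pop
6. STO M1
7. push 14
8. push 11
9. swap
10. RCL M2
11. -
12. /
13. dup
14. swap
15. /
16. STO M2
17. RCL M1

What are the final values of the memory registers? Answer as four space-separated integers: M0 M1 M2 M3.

After op 1 (RCL M1): stack=[0] mem=[0,0,0,0]
After op 2 (push 18): stack=[0,18] mem=[0,0,0,0]
After op 3 (RCL M0): stack=[0,18,0] mem=[0,0,0,0]
After op 4 (*): stack=[0,0] mem=[0,0,0,0]
After op 5 (pop): stack=[0] mem=[0,0,0,0]
After op 6 (STO M1): stack=[empty] mem=[0,0,0,0]
After op 7 (push 14): stack=[14] mem=[0,0,0,0]
After op 8 (push 11): stack=[14,11] mem=[0,0,0,0]
After op 9 (swap): stack=[11,14] mem=[0,0,0,0]
After op 10 (RCL M2): stack=[11,14,0] mem=[0,0,0,0]
After op 11 (-): stack=[11,14] mem=[0,0,0,0]
After op 12 (/): stack=[0] mem=[0,0,0,0]
After op 13 (dup): stack=[0,0] mem=[0,0,0,0]
After op 14 (swap): stack=[0,0] mem=[0,0,0,0]
After op 15 (/): stack=[0] mem=[0,0,0,0]
After op 16 (STO M2): stack=[empty] mem=[0,0,0,0]
After op 17 (RCL M1): stack=[0] mem=[0,0,0,0]

Answer: 0 0 0 0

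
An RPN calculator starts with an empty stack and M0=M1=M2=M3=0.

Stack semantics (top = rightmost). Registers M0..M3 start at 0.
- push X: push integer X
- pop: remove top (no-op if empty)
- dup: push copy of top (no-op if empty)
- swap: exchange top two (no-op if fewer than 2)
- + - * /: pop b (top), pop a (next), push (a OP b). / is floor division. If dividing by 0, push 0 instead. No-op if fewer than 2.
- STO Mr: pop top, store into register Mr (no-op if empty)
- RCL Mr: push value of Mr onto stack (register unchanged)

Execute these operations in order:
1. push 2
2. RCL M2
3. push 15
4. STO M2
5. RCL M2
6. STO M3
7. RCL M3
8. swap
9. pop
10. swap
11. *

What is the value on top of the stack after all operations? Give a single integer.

After op 1 (push 2): stack=[2] mem=[0,0,0,0]
After op 2 (RCL M2): stack=[2,0] mem=[0,0,0,0]
After op 3 (push 15): stack=[2,0,15] mem=[0,0,0,0]
After op 4 (STO M2): stack=[2,0] mem=[0,0,15,0]
After op 5 (RCL M2): stack=[2,0,15] mem=[0,0,15,0]
After op 6 (STO M3): stack=[2,0] mem=[0,0,15,15]
After op 7 (RCL M3): stack=[2,0,15] mem=[0,0,15,15]
After op 8 (swap): stack=[2,15,0] mem=[0,0,15,15]
After op 9 (pop): stack=[2,15] mem=[0,0,15,15]
After op 10 (swap): stack=[15,2] mem=[0,0,15,15]
After op 11 (*): stack=[30] mem=[0,0,15,15]

Answer: 30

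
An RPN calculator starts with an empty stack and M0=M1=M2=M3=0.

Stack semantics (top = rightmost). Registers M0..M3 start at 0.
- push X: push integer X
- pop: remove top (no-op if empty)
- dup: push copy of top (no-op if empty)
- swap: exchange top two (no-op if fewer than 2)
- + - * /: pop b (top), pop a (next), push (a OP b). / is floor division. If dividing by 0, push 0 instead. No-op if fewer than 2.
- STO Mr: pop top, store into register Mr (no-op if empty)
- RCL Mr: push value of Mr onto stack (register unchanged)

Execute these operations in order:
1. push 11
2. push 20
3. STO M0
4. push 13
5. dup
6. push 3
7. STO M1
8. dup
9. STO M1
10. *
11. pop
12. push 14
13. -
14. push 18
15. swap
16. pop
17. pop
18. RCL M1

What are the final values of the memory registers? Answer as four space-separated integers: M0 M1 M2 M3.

After op 1 (push 11): stack=[11] mem=[0,0,0,0]
After op 2 (push 20): stack=[11,20] mem=[0,0,0,0]
After op 3 (STO M0): stack=[11] mem=[20,0,0,0]
After op 4 (push 13): stack=[11,13] mem=[20,0,0,0]
After op 5 (dup): stack=[11,13,13] mem=[20,0,0,0]
After op 6 (push 3): stack=[11,13,13,3] mem=[20,0,0,0]
After op 7 (STO M1): stack=[11,13,13] mem=[20,3,0,0]
After op 8 (dup): stack=[11,13,13,13] mem=[20,3,0,0]
After op 9 (STO M1): stack=[11,13,13] mem=[20,13,0,0]
After op 10 (*): stack=[11,169] mem=[20,13,0,0]
After op 11 (pop): stack=[11] mem=[20,13,0,0]
After op 12 (push 14): stack=[11,14] mem=[20,13,0,0]
After op 13 (-): stack=[-3] mem=[20,13,0,0]
After op 14 (push 18): stack=[-3,18] mem=[20,13,0,0]
After op 15 (swap): stack=[18,-3] mem=[20,13,0,0]
After op 16 (pop): stack=[18] mem=[20,13,0,0]
After op 17 (pop): stack=[empty] mem=[20,13,0,0]
After op 18 (RCL M1): stack=[13] mem=[20,13,0,0]

Answer: 20 13 0 0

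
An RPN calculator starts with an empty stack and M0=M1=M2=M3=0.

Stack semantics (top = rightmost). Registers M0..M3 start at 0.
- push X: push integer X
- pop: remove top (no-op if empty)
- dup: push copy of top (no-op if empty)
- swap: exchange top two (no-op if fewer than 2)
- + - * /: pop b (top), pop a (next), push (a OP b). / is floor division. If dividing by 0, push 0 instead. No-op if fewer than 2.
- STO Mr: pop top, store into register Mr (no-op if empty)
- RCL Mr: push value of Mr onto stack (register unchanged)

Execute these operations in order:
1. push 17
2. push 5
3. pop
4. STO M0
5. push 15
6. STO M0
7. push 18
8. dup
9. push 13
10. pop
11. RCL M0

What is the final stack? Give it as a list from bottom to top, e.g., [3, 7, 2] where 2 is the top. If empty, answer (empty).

Answer: [18, 18, 15]

Derivation:
After op 1 (push 17): stack=[17] mem=[0,0,0,0]
After op 2 (push 5): stack=[17,5] mem=[0,0,0,0]
After op 3 (pop): stack=[17] mem=[0,0,0,0]
After op 4 (STO M0): stack=[empty] mem=[17,0,0,0]
After op 5 (push 15): stack=[15] mem=[17,0,0,0]
After op 6 (STO M0): stack=[empty] mem=[15,0,0,0]
After op 7 (push 18): stack=[18] mem=[15,0,0,0]
After op 8 (dup): stack=[18,18] mem=[15,0,0,0]
After op 9 (push 13): stack=[18,18,13] mem=[15,0,0,0]
After op 10 (pop): stack=[18,18] mem=[15,0,0,0]
After op 11 (RCL M0): stack=[18,18,15] mem=[15,0,0,0]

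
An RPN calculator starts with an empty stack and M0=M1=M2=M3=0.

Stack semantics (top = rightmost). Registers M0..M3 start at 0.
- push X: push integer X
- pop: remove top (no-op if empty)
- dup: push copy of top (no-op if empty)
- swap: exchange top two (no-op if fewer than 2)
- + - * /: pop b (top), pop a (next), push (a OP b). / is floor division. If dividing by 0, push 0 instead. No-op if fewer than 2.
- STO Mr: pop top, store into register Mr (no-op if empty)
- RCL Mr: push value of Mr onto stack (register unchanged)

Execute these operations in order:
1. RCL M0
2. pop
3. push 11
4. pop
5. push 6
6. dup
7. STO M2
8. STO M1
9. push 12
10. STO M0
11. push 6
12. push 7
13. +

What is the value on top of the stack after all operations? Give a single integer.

After op 1 (RCL M0): stack=[0] mem=[0,0,0,0]
After op 2 (pop): stack=[empty] mem=[0,0,0,0]
After op 3 (push 11): stack=[11] mem=[0,0,0,0]
After op 4 (pop): stack=[empty] mem=[0,0,0,0]
After op 5 (push 6): stack=[6] mem=[0,0,0,0]
After op 6 (dup): stack=[6,6] mem=[0,0,0,0]
After op 7 (STO M2): stack=[6] mem=[0,0,6,0]
After op 8 (STO M1): stack=[empty] mem=[0,6,6,0]
After op 9 (push 12): stack=[12] mem=[0,6,6,0]
After op 10 (STO M0): stack=[empty] mem=[12,6,6,0]
After op 11 (push 6): stack=[6] mem=[12,6,6,0]
After op 12 (push 7): stack=[6,7] mem=[12,6,6,0]
After op 13 (+): stack=[13] mem=[12,6,6,0]

Answer: 13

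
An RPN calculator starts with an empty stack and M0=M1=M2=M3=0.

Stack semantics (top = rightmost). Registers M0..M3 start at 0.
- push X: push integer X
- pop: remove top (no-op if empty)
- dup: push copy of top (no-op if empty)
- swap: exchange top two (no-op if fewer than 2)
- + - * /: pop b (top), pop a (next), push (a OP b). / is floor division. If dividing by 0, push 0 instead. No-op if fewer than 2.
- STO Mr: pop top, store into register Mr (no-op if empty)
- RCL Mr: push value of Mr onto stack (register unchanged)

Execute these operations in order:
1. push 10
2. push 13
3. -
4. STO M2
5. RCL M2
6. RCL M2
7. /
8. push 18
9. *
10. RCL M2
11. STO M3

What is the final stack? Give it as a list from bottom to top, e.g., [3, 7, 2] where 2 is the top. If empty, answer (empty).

After op 1 (push 10): stack=[10] mem=[0,0,0,0]
After op 2 (push 13): stack=[10,13] mem=[0,0,0,0]
After op 3 (-): stack=[-3] mem=[0,0,0,0]
After op 4 (STO M2): stack=[empty] mem=[0,0,-3,0]
After op 5 (RCL M2): stack=[-3] mem=[0,0,-3,0]
After op 6 (RCL M2): stack=[-3,-3] mem=[0,0,-3,0]
After op 7 (/): stack=[1] mem=[0,0,-3,0]
After op 8 (push 18): stack=[1,18] mem=[0,0,-3,0]
After op 9 (*): stack=[18] mem=[0,0,-3,0]
After op 10 (RCL M2): stack=[18,-3] mem=[0,0,-3,0]
After op 11 (STO M3): stack=[18] mem=[0,0,-3,-3]

Answer: [18]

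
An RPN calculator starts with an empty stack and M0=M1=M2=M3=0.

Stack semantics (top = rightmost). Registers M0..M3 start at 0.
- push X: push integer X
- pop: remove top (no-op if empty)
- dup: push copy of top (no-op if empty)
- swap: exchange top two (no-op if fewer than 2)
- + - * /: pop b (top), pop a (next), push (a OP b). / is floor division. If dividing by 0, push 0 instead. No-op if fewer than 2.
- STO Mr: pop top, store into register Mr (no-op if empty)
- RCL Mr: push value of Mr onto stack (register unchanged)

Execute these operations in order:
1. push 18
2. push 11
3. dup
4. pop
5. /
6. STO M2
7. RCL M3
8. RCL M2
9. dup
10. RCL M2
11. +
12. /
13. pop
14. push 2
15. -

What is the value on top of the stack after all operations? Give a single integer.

After op 1 (push 18): stack=[18] mem=[0,0,0,0]
After op 2 (push 11): stack=[18,11] mem=[0,0,0,0]
After op 3 (dup): stack=[18,11,11] mem=[0,0,0,0]
After op 4 (pop): stack=[18,11] mem=[0,0,0,0]
After op 5 (/): stack=[1] mem=[0,0,0,0]
After op 6 (STO M2): stack=[empty] mem=[0,0,1,0]
After op 7 (RCL M3): stack=[0] mem=[0,0,1,0]
After op 8 (RCL M2): stack=[0,1] mem=[0,0,1,0]
After op 9 (dup): stack=[0,1,1] mem=[0,0,1,0]
After op 10 (RCL M2): stack=[0,1,1,1] mem=[0,0,1,0]
After op 11 (+): stack=[0,1,2] mem=[0,0,1,0]
After op 12 (/): stack=[0,0] mem=[0,0,1,0]
After op 13 (pop): stack=[0] mem=[0,0,1,0]
After op 14 (push 2): stack=[0,2] mem=[0,0,1,0]
After op 15 (-): stack=[-2] mem=[0,0,1,0]

Answer: -2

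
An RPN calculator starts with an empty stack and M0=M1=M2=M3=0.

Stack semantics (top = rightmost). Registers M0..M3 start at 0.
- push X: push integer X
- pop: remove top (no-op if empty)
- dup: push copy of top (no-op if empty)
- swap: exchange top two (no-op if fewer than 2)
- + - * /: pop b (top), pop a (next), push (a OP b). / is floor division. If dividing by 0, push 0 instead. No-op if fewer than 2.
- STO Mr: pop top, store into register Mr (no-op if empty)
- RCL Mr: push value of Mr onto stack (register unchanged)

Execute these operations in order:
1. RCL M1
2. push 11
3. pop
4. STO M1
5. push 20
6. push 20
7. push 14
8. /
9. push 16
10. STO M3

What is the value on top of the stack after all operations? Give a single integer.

After op 1 (RCL M1): stack=[0] mem=[0,0,0,0]
After op 2 (push 11): stack=[0,11] mem=[0,0,0,0]
After op 3 (pop): stack=[0] mem=[0,0,0,0]
After op 4 (STO M1): stack=[empty] mem=[0,0,0,0]
After op 5 (push 20): stack=[20] mem=[0,0,0,0]
After op 6 (push 20): stack=[20,20] mem=[0,0,0,0]
After op 7 (push 14): stack=[20,20,14] mem=[0,0,0,0]
After op 8 (/): stack=[20,1] mem=[0,0,0,0]
After op 9 (push 16): stack=[20,1,16] mem=[0,0,0,0]
After op 10 (STO M3): stack=[20,1] mem=[0,0,0,16]

Answer: 1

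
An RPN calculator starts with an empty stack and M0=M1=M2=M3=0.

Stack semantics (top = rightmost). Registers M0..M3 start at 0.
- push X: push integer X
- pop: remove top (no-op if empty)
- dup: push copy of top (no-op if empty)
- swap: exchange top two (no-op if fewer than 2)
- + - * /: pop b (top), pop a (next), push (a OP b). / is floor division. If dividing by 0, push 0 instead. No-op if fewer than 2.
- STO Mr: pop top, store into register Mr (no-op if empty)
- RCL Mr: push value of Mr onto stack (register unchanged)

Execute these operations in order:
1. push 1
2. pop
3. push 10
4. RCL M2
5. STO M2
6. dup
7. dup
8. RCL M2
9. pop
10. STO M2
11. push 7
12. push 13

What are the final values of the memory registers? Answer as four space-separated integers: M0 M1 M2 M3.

After op 1 (push 1): stack=[1] mem=[0,0,0,0]
After op 2 (pop): stack=[empty] mem=[0,0,0,0]
After op 3 (push 10): stack=[10] mem=[0,0,0,0]
After op 4 (RCL M2): stack=[10,0] mem=[0,0,0,0]
After op 5 (STO M2): stack=[10] mem=[0,0,0,0]
After op 6 (dup): stack=[10,10] mem=[0,0,0,0]
After op 7 (dup): stack=[10,10,10] mem=[0,0,0,0]
After op 8 (RCL M2): stack=[10,10,10,0] mem=[0,0,0,0]
After op 9 (pop): stack=[10,10,10] mem=[0,0,0,0]
After op 10 (STO M2): stack=[10,10] mem=[0,0,10,0]
After op 11 (push 7): stack=[10,10,7] mem=[0,0,10,0]
After op 12 (push 13): stack=[10,10,7,13] mem=[0,0,10,0]

Answer: 0 0 10 0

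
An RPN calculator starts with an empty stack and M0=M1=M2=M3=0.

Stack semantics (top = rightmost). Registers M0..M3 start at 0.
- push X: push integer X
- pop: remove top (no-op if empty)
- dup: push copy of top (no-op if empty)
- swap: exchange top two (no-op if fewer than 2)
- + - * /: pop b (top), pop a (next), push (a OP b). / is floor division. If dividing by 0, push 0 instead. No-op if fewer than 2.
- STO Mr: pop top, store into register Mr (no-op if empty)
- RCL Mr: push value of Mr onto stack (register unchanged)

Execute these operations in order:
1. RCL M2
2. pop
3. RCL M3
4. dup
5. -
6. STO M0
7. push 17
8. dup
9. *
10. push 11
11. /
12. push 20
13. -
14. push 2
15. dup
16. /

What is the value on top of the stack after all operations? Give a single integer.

After op 1 (RCL M2): stack=[0] mem=[0,0,0,0]
After op 2 (pop): stack=[empty] mem=[0,0,0,0]
After op 3 (RCL M3): stack=[0] mem=[0,0,0,0]
After op 4 (dup): stack=[0,0] mem=[0,0,0,0]
After op 5 (-): stack=[0] mem=[0,0,0,0]
After op 6 (STO M0): stack=[empty] mem=[0,0,0,0]
After op 7 (push 17): stack=[17] mem=[0,0,0,0]
After op 8 (dup): stack=[17,17] mem=[0,0,0,0]
After op 9 (*): stack=[289] mem=[0,0,0,0]
After op 10 (push 11): stack=[289,11] mem=[0,0,0,0]
After op 11 (/): stack=[26] mem=[0,0,0,0]
After op 12 (push 20): stack=[26,20] mem=[0,0,0,0]
After op 13 (-): stack=[6] mem=[0,0,0,0]
After op 14 (push 2): stack=[6,2] mem=[0,0,0,0]
After op 15 (dup): stack=[6,2,2] mem=[0,0,0,0]
After op 16 (/): stack=[6,1] mem=[0,0,0,0]

Answer: 1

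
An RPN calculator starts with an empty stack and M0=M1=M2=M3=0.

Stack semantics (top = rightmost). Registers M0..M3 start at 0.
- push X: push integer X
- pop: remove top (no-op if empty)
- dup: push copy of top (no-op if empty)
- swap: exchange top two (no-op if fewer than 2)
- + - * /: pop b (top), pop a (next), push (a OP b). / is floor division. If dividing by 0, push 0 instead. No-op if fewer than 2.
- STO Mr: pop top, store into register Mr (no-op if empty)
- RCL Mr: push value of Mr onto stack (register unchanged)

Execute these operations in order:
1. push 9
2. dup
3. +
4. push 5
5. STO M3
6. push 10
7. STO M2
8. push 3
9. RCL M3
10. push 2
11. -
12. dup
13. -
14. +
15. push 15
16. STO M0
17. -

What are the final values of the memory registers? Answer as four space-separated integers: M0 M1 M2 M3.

After op 1 (push 9): stack=[9] mem=[0,0,0,0]
After op 2 (dup): stack=[9,9] mem=[0,0,0,0]
After op 3 (+): stack=[18] mem=[0,0,0,0]
After op 4 (push 5): stack=[18,5] mem=[0,0,0,0]
After op 5 (STO M3): stack=[18] mem=[0,0,0,5]
After op 6 (push 10): stack=[18,10] mem=[0,0,0,5]
After op 7 (STO M2): stack=[18] mem=[0,0,10,5]
After op 8 (push 3): stack=[18,3] mem=[0,0,10,5]
After op 9 (RCL M3): stack=[18,3,5] mem=[0,0,10,5]
After op 10 (push 2): stack=[18,3,5,2] mem=[0,0,10,5]
After op 11 (-): stack=[18,3,3] mem=[0,0,10,5]
After op 12 (dup): stack=[18,3,3,3] mem=[0,0,10,5]
After op 13 (-): stack=[18,3,0] mem=[0,0,10,5]
After op 14 (+): stack=[18,3] mem=[0,0,10,5]
After op 15 (push 15): stack=[18,3,15] mem=[0,0,10,5]
After op 16 (STO M0): stack=[18,3] mem=[15,0,10,5]
After op 17 (-): stack=[15] mem=[15,0,10,5]

Answer: 15 0 10 5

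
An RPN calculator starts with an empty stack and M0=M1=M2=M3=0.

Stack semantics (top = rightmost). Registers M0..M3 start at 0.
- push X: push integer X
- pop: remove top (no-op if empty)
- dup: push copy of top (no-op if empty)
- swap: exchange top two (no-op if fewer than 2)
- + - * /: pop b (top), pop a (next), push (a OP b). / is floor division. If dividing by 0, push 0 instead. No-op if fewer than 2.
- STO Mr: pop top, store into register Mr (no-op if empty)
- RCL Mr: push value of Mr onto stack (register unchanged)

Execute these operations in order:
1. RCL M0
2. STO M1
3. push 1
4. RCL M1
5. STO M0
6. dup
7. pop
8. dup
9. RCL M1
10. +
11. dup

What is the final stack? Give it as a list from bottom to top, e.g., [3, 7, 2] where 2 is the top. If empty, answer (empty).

After op 1 (RCL M0): stack=[0] mem=[0,0,0,0]
After op 2 (STO M1): stack=[empty] mem=[0,0,0,0]
After op 3 (push 1): stack=[1] mem=[0,0,0,0]
After op 4 (RCL M1): stack=[1,0] mem=[0,0,0,0]
After op 5 (STO M0): stack=[1] mem=[0,0,0,0]
After op 6 (dup): stack=[1,1] mem=[0,0,0,0]
After op 7 (pop): stack=[1] mem=[0,0,0,0]
After op 8 (dup): stack=[1,1] mem=[0,0,0,0]
After op 9 (RCL M1): stack=[1,1,0] mem=[0,0,0,0]
After op 10 (+): stack=[1,1] mem=[0,0,0,0]
After op 11 (dup): stack=[1,1,1] mem=[0,0,0,0]

Answer: [1, 1, 1]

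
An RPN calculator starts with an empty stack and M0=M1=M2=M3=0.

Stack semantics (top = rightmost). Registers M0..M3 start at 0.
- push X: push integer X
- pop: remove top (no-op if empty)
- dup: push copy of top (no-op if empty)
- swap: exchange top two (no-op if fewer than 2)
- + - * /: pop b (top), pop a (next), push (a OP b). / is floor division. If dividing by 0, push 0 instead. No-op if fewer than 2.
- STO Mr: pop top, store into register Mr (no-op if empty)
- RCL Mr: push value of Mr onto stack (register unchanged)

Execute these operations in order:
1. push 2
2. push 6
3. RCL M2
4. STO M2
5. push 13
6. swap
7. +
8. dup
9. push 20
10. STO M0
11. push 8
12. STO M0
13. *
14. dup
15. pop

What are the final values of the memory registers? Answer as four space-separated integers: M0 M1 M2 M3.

After op 1 (push 2): stack=[2] mem=[0,0,0,0]
After op 2 (push 6): stack=[2,6] mem=[0,0,0,0]
After op 3 (RCL M2): stack=[2,6,0] mem=[0,0,0,0]
After op 4 (STO M2): stack=[2,6] mem=[0,0,0,0]
After op 5 (push 13): stack=[2,6,13] mem=[0,0,0,0]
After op 6 (swap): stack=[2,13,6] mem=[0,0,0,0]
After op 7 (+): stack=[2,19] mem=[0,0,0,0]
After op 8 (dup): stack=[2,19,19] mem=[0,0,0,0]
After op 9 (push 20): stack=[2,19,19,20] mem=[0,0,0,0]
After op 10 (STO M0): stack=[2,19,19] mem=[20,0,0,0]
After op 11 (push 8): stack=[2,19,19,8] mem=[20,0,0,0]
After op 12 (STO M0): stack=[2,19,19] mem=[8,0,0,0]
After op 13 (*): stack=[2,361] mem=[8,0,0,0]
After op 14 (dup): stack=[2,361,361] mem=[8,0,0,0]
After op 15 (pop): stack=[2,361] mem=[8,0,0,0]

Answer: 8 0 0 0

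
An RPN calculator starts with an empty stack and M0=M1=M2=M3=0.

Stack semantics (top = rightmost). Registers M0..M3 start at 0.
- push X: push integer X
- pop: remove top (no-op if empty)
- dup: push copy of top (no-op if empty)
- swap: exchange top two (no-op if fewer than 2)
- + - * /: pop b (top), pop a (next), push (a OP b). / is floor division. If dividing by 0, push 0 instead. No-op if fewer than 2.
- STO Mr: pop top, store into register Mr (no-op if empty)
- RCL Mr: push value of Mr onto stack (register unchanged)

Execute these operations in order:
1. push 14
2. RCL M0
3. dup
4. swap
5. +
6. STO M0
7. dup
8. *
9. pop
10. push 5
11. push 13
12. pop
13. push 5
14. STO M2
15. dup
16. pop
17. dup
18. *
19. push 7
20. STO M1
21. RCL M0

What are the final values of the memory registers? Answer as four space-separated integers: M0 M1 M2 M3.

Answer: 0 7 5 0

Derivation:
After op 1 (push 14): stack=[14] mem=[0,0,0,0]
After op 2 (RCL M0): stack=[14,0] mem=[0,0,0,0]
After op 3 (dup): stack=[14,0,0] mem=[0,0,0,0]
After op 4 (swap): stack=[14,0,0] mem=[0,0,0,0]
After op 5 (+): stack=[14,0] mem=[0,0,0,0]
After op 6 (STO M0): stack=[14] mem=[0,0,0,0]
After op 7 (dup): stack=[14,14] mem=[0,0,0,0]
After op 8 (*): stack=[196] mem=[0,0,0,0]
After op 9 (pop): stack=[empty] mem=[0,0,0,0]
After op 10 (push 5): stack=[5] mem=[0,0,0,0]
After op 11 (push 13): stack=[5,13] mem=[0,0,0,0]
After op 12 (pop): stack=[5] mem=[0,0,0,0]
After op 13 (push 5): stack=[5,5] mem=[0,0,0,0]
After op 14 (STO M2): stack=[5] mem=[0,0,5,0]
After op 15 (dup): stack=[5,5] mem=[0,0,5,0]
After op 16 (pop): stack=[5] mem=[0,0,5,0]
After op 17 (dup): stack=[5,5] mem=[0,0,5,0]
After op 18 (*): stack=[25] mem=[0,0,5,0]
After op 19 (push 7): stack=[25,7] mem=[0,0,5,0]
After op 20 (STO M1): stack=[25] mem=[0,7,5,0]
After op 21 (RCL M0): stack=[25,0] mem=[0,7,5,0]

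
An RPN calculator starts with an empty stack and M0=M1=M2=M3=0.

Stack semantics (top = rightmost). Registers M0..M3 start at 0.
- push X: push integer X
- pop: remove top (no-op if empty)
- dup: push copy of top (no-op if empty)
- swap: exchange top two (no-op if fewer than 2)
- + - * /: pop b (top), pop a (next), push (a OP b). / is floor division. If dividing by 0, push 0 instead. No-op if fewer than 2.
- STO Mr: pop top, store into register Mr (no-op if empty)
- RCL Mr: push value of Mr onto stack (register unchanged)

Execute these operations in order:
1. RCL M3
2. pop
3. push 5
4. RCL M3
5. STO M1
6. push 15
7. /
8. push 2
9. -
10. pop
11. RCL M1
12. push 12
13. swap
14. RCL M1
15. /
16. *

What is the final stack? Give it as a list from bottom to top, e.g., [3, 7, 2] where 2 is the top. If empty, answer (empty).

After op 1 (RCL M3): stack=[0] mem=[0,0,0,0]
After op 2 (pop): stack=[empty] mem=[0,0,0,0]
After op 3 (push 5): stack=[5] mem=[0,0,0,0]
After op 4 (RCL M3): stack=[5,0] mem=[0,0,0,0]
After op 5 (STO M1): stack=[5] mem=[0,0,0,0]
After op 6 (push 15): stack=[5,15] mem=[0,0,0,0]
After op 7 (/): stack=[0] mem=[0,0,0,0]
After op 8 (push 2): stack=[0,2] mem=[0,0,0,0]
After op 9 (-): stack=[-2] mem=[0,0,0,0]
After op 10 (pop): stack=[empty] mem=[0,0,0,0]
After op 11 (RCL M1): stack=[0] mem=[0,0,0,0]
After op 12 (push 12): stack=[0,12] mem=[0,0,0,0]
After op 13 (swap): stack=[12,0] mem=[0,0,0,0]
After op 14 (RCL M1): stack=[12,0,0] mem=[0,0,0,0]
After op 15 (/): stack=[12,0] mem=[0,0,0,0]
After op 16 (*): stack=[0] mem=[0,0,0,0]

Answer: [0]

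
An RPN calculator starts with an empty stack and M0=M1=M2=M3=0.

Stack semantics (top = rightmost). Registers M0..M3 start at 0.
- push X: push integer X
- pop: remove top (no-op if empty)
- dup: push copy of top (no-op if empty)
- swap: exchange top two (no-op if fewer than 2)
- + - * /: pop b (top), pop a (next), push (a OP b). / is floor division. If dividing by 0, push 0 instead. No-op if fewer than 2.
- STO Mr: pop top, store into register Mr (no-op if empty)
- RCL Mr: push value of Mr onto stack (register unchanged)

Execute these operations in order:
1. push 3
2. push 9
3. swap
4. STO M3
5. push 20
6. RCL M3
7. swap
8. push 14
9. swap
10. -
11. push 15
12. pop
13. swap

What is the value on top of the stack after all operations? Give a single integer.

Answer: 3

Derivation:
After op 1 (push 3): stack=[3] mem=[0,0,0,0]
After op 2 (push 9): stack=[3,9] mem=[0,0,0,0]
After op 3 (swap): stack=[9,3] mem=[0,0,0,0]
After op 4 (STO M3): stack=[9] mem=[0,0,0,3]
After op 5 (push 20): stack=[9,20] mem=[0,0,0,3]
After op 6 (RCL M3): stack=[9,20,3] mem=[0,0,0,3]
After op 7 (swap): stack=[9,3,20] mem=[0,0,0,3]
After op 8 (push 14): stack=[9,3,20,14] mem=[0,0,0,3]
After op 9 (swap): stack=[9,3,14,20] mem=[0,0,0,3]
After op 10 (-): stack=[9,3,-6] mem=[0,0,0,3]
After op 11 (push 15): stack=[9,3,-6,15] mem=[0,0,0,3]
After op 12 (pop): stack=[9,3,-6] mem=[0,0,0,3]
After op 13 (swap): stack=[9,-6,3] mem=[0,0,0,3]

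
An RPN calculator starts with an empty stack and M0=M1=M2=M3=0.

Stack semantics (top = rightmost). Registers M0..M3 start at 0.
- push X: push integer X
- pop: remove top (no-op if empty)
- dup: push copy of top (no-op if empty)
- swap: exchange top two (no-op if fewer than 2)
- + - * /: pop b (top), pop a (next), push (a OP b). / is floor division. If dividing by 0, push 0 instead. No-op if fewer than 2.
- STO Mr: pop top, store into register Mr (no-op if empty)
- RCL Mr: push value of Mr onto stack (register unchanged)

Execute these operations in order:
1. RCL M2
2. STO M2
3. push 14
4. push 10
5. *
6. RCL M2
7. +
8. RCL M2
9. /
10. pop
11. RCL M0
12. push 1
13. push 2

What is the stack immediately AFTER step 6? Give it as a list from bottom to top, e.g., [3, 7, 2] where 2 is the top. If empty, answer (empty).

After op 1 (RCL M2): stack=[0] mem=[0,0,0,0]
After op 2 (STO M2): stack=[empty] mem=[0,0,0,0]
After op 3 (push 14): stack=[14] mem=[0,0,0,0]
After op 4 (push 10): stack=[14,10] mem=[0,0,0,0]
After op 5 (*): stack=[140] mem=[0,0,0,0]
After op 6 (RCL M2): stack=[140,0] mem=[0,0,0,0]

[140, 0]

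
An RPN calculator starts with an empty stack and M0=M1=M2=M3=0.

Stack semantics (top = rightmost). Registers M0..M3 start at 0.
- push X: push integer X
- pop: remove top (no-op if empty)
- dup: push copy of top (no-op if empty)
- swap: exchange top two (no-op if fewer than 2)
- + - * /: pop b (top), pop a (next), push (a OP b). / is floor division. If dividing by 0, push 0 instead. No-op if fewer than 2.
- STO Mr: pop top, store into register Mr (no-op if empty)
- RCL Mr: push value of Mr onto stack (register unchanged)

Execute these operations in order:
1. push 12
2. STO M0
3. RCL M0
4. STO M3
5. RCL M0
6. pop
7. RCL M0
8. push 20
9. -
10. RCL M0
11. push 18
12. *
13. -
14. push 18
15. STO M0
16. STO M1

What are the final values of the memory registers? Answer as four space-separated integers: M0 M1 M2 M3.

Answer: 18 -224 0 12

Derivation:
After op 1 (push 12): stack=[12] mem=[0,0,0,0]
After op 2 (STO M0): stack=[empty] mem=[12,0,0,0]
After op 3 (RCL M0): stack=[12] mem=[12,0,0,0]
After op 4 (STO M3): stack=[empty] mem=[12,0,0,12]
After op 5 (RCL M0): stack=[12] mem=[12,0,0,12]
After op 6 (pop): stack=[empty] mem=[12,0,0,12]
After op 7 (RCL M0): stack=[12] mem=[12,0,0,12]
After op 8 (push 20): stack=[12,20] mem=[12,0,0,12]
After op 9 (-): stack=[-8] mem=[12,0,0,12]
After op 10 (RCL M0): stack=[-8,12] mem=[12,0,0,12]
After op 11 (push 18): stack=[-8,12,18] mem=[12,0,0,12]
After op 12 (*): stack=[-8,216] mem=[12,0,0,12]
After op 13 (-): stack=[-224] mem=[12,0,0,12]
After op 14 (push 18): stack=[-224,18] mem=[12,0,0,12]
After op 15 (STO M0): stack=[-224] mem=[18,0,0,12]
After op 16 (STO M1): stack=[empty] mem=[18,-224,0,12]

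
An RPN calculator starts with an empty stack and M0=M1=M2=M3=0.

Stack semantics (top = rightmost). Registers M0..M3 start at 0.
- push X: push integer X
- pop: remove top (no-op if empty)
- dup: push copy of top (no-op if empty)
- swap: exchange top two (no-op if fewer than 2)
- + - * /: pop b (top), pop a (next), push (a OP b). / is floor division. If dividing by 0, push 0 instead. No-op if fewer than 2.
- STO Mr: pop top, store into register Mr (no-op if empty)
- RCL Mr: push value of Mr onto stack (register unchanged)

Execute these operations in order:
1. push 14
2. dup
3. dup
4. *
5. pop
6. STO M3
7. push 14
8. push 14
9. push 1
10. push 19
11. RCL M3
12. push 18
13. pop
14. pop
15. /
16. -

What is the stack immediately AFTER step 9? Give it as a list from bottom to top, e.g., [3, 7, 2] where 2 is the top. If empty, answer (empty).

After op 1 (push 14): stack=[14] mem=[0,0,0,0]
After op 2 (dup): stack=[14,14] mem=[0,0,0,0]
After op 3 (dup): stack=[14,14,14] mem=[0,0,0,0]
After op 4 (*): stack=[14,196] mem=[0,0,0,0]
After op 5 (pop): stack=[14] mem=[0,0,0,0]
After op 6 (STO M3): stack=[empty] mem=[0,0,0,14]
After op 7 (push 14): stack=[14] mem=[0,0,0,14]
After op 8 (push 14): stack=[14,14] mem=[0,0,0,14]
After op 9 (push 1): stack=[14,14,1] mem=[0,0,0,14]

[14, 14, 1]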